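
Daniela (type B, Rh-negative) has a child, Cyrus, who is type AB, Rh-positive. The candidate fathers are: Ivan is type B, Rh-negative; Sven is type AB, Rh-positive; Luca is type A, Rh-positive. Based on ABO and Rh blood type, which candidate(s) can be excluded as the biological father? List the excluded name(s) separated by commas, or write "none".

A candidate is excluded only if no genotype consistent with his phenotype could produce a type AB, Rh-positive child with a type B, Rh-negative mother.
Ivan (type B, Rh-): no genotype consistent with that phenotype can produce a type-AB Rh+ child with a type-B mother.

Ivan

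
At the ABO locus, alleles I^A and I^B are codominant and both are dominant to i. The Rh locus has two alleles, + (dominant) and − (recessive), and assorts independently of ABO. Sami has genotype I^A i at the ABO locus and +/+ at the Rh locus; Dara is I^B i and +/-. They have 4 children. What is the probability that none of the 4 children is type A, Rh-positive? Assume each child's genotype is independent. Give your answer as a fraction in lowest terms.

81/256

ABO cross I^A i × I^B i → 1/4 O, 1/4 A, 1/4 B, 1/4 AB.
Rh cross +/+ × +/- → 1 Rh+; so P(type A, Rh-positive) = 1/4 × 1 = 1/4 per child.
P(not type A, Rh-positive) = 3/4 for one child; (3/4)^4 = 81/256.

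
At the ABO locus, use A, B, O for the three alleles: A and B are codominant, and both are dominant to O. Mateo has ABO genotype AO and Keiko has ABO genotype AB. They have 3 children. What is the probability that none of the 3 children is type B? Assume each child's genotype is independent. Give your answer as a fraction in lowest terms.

ABO cross AO × AB → 1/2 A, 1/4 B, 1/4 AB.
So P(type B) = 1/4 per child.
P(not type B) = 3/4 for one child; (3/4)^3 = 27/64.

27/64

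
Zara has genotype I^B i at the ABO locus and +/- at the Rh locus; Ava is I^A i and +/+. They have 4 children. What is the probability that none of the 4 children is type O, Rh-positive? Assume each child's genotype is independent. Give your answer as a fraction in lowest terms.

81/256

ABO cross I^B i × I^A i → 1/4 O, 1/4 A, 1/4 B, 1/4 AB.
Rh cross +/- × +/+ → 1 Rh+; so P(type O, Rh-positive) = 1/4 × 1 = 1/4 per child.
P(not type O, Rh-positive) = 3/4 for one child; (3/4)^4 = 81/256.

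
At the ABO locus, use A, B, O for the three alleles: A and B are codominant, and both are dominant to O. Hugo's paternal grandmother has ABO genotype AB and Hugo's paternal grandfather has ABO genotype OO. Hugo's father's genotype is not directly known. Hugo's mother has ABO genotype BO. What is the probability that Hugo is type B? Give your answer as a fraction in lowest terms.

Hugo's father's ABO genotype from AB × OO: 1/2 AO, 1/2 BO.
Crossing each possibility with the mother BO and summing P(type B): 1/2·1/4 + 1/2·3/4 = 1/2.

1/2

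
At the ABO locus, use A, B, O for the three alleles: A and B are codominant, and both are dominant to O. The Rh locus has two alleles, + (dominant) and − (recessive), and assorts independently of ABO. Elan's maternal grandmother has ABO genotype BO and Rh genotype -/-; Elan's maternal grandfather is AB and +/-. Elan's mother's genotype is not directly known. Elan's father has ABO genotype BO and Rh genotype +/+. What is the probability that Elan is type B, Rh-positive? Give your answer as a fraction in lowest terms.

Elan's mother's ABO genotype from BO × AB: 1/4 AB, 1/4 AO, 1/4 BB, 1/4 BO.
Crossing each possibility with the father BO and summing P(type B): 1/4·1/2 + 1/4·1/4 + 1/4·1 + 1/4·3/4 = 5/8.
Similarly for Rh via the mother's Rh distribution: P(Rh+) = 1.
Independent loci: 5/8 × 1 = 5/8.

5/8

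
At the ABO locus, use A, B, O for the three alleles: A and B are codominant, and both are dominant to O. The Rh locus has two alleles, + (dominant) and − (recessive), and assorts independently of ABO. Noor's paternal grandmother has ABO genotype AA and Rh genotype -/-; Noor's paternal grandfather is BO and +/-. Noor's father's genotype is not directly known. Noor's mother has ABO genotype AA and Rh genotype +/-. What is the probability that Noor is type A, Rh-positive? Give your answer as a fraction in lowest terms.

Noor's father's ABO genotype from AA × BO: 1/2 AB, 1/2 AO.
Crossing each possibility with the mother AA and summing P(type A): 1/2·1/2 + 1/2·1 = 3/4.
Similarly for Rh via the father's Rh distribution: P(Rh+) = 5/8.
Independent loci: 3/4 × 5/8 = 15/32.

15/32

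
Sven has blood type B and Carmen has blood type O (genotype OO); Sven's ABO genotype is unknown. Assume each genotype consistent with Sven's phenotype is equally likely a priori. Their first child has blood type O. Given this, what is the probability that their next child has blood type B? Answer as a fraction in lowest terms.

1/2

Possible genotypes: Sven ∈ {BB, BO}; Carmen ∈ {OO}.
Weight each parental genotype pair by prior × P(type-O child):
  BO × OO: posterior weight 1; P(next child type B) = 1/2.
Weighted sum = 1/2.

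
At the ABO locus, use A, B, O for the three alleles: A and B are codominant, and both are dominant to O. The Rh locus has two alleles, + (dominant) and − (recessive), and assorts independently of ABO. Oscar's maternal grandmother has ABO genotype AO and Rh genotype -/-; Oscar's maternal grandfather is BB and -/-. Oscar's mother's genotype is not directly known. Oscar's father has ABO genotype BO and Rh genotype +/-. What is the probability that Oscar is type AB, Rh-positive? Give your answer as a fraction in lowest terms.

Oscar's mother's ABO genotype from AO × BB: 1/2 AB, 1/2 BO.
Crossing each possibility with the father BO and summing P(type AB): 1/2·1/4 + 1/2·0 = 1/8.
Similarly for Rh via the mother's Rh distribution: P(Rh+) = 1/2.
Independent loci: 1/8 × 1/2 = 1/16.

1/16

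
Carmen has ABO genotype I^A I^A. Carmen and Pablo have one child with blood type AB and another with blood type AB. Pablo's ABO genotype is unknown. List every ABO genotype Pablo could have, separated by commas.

I^A I^B, I^B I^B, I^B i

For each candidate genotype of Pablo, check whether crossing it with I^A I^A can produce every observed child phenotype.
  I^A I^A → possible child types {A} ✗
  I^A I^B → possible child types {A, AB} ✓
  I^A i → possible child types {A} ✗
  I^B I^B → possible child types {AB} ✓
  I^B i → possible child types {A, AB} ✓
  i i → possible child types {A} ✗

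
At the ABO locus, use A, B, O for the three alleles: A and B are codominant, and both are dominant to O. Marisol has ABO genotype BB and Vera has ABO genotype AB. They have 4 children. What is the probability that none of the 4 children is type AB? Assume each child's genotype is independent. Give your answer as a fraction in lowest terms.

ABO cross BB × AB → 1/2 B, 1/2 AB.
So P(type AB) = 1/2 per child.
P(not type AB) = 1/2 for one child; (1/2)^4 = 1/16.

1/16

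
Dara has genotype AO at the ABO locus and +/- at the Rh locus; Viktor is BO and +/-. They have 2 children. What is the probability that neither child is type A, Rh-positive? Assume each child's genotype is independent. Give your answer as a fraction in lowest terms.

ABO cross AO × BO → 1/4 O, 1/4 A, 1/4 B, 1/4 AB.
Rh cross +/- × +/- → 3/4 Rh+, 1/4 Rh-; so P(type A, Rh-positive) = 1/4 × 3/4 = 3/16 per child.
P(not type A, Rh-positive) = 13/16 for one child; (13/16)^2 = 169/256.

169/256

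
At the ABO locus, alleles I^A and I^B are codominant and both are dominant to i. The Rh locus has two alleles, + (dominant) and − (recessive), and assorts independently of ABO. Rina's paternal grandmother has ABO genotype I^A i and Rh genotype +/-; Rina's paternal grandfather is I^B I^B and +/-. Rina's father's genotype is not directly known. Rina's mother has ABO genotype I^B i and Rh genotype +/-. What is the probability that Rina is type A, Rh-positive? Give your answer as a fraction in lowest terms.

3/32

Rina's father's ABO genotype from I^A i × I^B I^B: 1/2 I^A I^B, 1/2 I^B i.
Crossing each possibility with the mother I^B i and summing P(type A): 1/2·1/4 + 1/2·0 = 1/8.
Similarly for Rh via the father's Rh distribution: P(Rh+) = 3/4.
Independent loci: 1/8 × 3/4 = 3/32.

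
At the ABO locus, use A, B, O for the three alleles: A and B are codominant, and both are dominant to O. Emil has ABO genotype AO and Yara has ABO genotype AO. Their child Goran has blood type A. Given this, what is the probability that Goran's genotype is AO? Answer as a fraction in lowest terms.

2/3

Cross AO × AO → 1/4 AA, 1/2 AO, 1/4 OO.
Type-A genotypes among offspring: AA (1/4), AO (1/2); total 3/4.
P(AO | type A) = (1/2) / (3/4) = 2/3.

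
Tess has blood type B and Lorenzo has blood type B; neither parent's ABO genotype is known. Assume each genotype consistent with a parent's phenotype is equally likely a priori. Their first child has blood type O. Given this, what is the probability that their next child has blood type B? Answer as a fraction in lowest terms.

3/4

Possible genotypes: Tess ∈ {BB, BO}; Lorenzo ∈ {BB, BO}.
Weight each parental genotype pair by prior × P(type-O child):
  BO × BO: posterior weight 1; P(next child type B) = 3/4.
Weighted sum = 3/4.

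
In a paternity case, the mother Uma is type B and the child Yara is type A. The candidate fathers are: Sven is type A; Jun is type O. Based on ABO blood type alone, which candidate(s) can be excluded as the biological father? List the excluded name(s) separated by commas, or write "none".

A candidate is excluded only if no genotype consistent with his phenotype could produce a type A child with a type B mother.
Jun (type O): no genotype consistent with that phenotype can produce a type-A child with a type-B mother.

Jun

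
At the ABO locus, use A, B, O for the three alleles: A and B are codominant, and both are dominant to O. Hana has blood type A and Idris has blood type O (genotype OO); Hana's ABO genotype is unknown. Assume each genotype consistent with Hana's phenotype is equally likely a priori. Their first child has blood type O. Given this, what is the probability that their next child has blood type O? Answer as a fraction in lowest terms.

1/2

Possible genotypes: Hana ∈ {AA, AO}; Idris ∈ {OO}.
Weight each parental genotype pair by prior × P(type-O child):
  AO × OO: posterior weight 1; P(next child type O) = 1/2.
Weighted sum = 1/2.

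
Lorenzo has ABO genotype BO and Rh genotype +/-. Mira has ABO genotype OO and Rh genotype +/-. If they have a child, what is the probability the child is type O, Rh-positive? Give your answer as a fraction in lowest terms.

ABO cross BO × OO → offspring phenotypes: 1/2 O, 1/2 B.
Rh cross +/- × +/- → 3/4 Rh+, 1/4 Rh-.
Independent loci: P(type O, Rh-positive) = 1/2 × 3/4 = 3/8.

3/8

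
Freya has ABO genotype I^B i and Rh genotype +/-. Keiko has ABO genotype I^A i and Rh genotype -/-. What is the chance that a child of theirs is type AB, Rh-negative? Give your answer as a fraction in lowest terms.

ABO cross I^B i × I^A i → offspring phenotypes: 1/4 O, 1/4 A, 1/4 B, 1/4 AB.
Rh cross +/- × -/- → 1/2 Rh+, 1/2 Rh-.
Independent loci: P(type AB, Rh-negative) = 1/4 × 1/2 = 1/8.

1/8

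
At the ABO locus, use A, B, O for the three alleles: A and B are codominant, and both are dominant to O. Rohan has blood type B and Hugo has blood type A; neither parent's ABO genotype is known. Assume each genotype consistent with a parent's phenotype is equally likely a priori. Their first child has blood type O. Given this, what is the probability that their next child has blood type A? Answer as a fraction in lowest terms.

Possible genotypes: Rohan ∈ {BB, BO}; Hugo ∈ {AA, AO}.
Weight each parental genotype pair by prior × P(type-O child):
  BO × AO: posterior weight 1; P(next child type A) = 1/4.
Weighted sum = 1/4.

1/4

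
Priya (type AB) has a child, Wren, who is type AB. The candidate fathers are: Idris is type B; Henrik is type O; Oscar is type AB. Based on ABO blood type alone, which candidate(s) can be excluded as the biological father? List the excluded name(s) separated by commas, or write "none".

A candidate is excluded only if no genotype consistent with his phenotype could produce a type AB child with a type AB mother.
Henrik (type O): no genotype consistent with that phenotype can produce a type-AB child with a type-AB mother.

Henrik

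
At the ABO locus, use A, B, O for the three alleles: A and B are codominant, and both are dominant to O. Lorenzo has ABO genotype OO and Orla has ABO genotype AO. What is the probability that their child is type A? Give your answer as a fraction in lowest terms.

ABO cross OO × AO → offspring phenotypes: 1/2 O, 1/2 A.
So P(type A) = 1/2.

1/2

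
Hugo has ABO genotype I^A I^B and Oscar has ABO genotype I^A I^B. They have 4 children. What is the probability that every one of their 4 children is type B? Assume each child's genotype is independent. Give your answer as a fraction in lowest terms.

ABO cross I^A I^B × I^A I^B → 1/4 A, 1/4 B, 1/2 AB.
So P(type B) = 1/4 per child.
All 4 independent: (1/4)^4 = 1/256.

1/256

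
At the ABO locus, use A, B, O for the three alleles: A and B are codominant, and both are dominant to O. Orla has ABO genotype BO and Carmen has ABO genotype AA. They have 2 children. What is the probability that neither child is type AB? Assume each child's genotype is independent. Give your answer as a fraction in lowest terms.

ABO cross BO × AA → 1/2 A, 1/2 AB.
So P(type AB) = 1/2 per child.
P(not type AB) = 1/2 for one child; (1/2)^2 = 1/4.

1/4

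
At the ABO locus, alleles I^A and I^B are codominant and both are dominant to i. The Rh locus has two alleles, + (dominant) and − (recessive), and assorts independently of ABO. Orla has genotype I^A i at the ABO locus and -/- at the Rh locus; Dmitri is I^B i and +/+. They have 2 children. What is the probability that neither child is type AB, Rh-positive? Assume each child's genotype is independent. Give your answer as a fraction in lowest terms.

9/16

ABO cross I^A i × I^B i → 1/4 O, 1/4 A, 1/4 B, 1/4 AB.
Rh cross -/- × +/+ → 1 Rh+; so P(type AB, Rh-positive) = 1/4 × 1 = 1/4 per child.
P(not type AB, Rh-positive) = 3/4 for one child; (3/4)^2 = 9/16.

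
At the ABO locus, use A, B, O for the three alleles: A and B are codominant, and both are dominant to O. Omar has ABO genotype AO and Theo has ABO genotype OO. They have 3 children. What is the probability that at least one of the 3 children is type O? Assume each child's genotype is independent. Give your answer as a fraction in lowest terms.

ABO cross AO × OO → 1/2 O, 1/2 A.
So P(type O) = 1/2 per child.
P(none) = (1/2)^3 = 1/8; P(at least one) = 1 − 1/8 = 7/8.

7/8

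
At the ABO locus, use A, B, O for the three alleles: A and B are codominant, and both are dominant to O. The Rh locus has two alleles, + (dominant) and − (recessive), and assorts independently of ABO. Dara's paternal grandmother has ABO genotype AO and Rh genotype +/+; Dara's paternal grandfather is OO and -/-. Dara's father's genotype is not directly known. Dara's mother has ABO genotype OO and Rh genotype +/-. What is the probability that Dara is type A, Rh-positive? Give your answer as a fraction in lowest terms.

3/16

Dara's father's ABO genotype from AO × OO: 1/2 AO, 1/2 OO.
Crossing each possibility with the mother OO and summing P(type A): 1/2·1/2 + 1/2·0 = 1/4.
Similarly for Rh via the father's Rh distribution: P(Rh+) = 3/4.
Independent loci: 1/4 × 3/4 = 3/16.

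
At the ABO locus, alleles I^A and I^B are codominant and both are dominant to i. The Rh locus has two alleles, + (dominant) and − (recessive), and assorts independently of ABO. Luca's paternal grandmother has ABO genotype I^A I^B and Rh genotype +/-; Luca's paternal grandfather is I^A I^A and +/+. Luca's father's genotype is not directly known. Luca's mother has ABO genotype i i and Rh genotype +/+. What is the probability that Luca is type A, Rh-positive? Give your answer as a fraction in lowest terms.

3/4

Luca's father's ABO genotype from I^A I^B × I^A I^A: 1/2 I^A I^A, 1/2 I^A I^B.
Crossing each possibility with the mother i i and summing P(type A): 1/2·1 + 1/2·1/2 = 3/4.
Similarly for Rh via the father's Rh distribution: P(Rh+) = 1.
Independent loci: 3/4 × 1 = 3/4.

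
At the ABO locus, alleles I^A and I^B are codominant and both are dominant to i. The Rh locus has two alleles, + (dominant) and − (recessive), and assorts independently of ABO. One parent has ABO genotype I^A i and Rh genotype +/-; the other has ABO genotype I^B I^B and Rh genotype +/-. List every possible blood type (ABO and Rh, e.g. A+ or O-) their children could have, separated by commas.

B+, B-, AB+, AB-

Gametes from I^A i × I^B I^B give offspring ABO genotypes I^A I^B, I^B i, i.e. phenotypes B, AB.
Rh cross +/- × +/- → phenotypes Rh+, Rh-.
Combining independently: B+, B-, AB+, AB-.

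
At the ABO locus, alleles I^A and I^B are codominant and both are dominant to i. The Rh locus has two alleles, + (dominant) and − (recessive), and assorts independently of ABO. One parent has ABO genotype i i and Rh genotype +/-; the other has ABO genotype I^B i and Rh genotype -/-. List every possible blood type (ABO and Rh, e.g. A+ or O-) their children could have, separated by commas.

Gametes from i i × I^B i give offspring ABO genotypes I^B i, i i, i.e. phenotypes O, B.
Rh cross +/- × -/- → phenotypes Rh+, Rh-.
Combining independently: O+, O-, B+, B-.

O+, O-, B+, B-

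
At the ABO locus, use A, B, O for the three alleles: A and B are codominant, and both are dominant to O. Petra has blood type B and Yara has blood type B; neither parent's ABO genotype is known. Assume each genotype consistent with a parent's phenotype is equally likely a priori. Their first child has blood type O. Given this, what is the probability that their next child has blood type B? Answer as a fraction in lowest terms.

Possible genotypes: Petra ∈ {BB, BO}; Yara ∈ {BB, BO}.
Weight each parental genotype pair by prior × P(type-O child):
  BO × BO: posterior weight 1; P(next child type B) = 3/4.
Weighted sum = 3/4.

3/4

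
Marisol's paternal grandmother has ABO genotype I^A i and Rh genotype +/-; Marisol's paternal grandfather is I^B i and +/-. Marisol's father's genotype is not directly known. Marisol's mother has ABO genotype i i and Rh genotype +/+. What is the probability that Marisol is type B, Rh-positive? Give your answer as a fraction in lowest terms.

Marisol's father's ABO genotype from I^A i × I^B i: 1/4 I^A I^B, 1/4 I^A i, 1/4 I^B i, 1/4 i i.
Crossing each possibility with the mother i i and summing P(type B): 1/4·1/2 + 1/4·0 + 1/4·1/2 + 1/4·0 = 1/4.
Similarly for Rh via the father's Rh distribution: P(Rh+) = 1.
Independent loci: 1/4 × 1 = 1/4.

1/4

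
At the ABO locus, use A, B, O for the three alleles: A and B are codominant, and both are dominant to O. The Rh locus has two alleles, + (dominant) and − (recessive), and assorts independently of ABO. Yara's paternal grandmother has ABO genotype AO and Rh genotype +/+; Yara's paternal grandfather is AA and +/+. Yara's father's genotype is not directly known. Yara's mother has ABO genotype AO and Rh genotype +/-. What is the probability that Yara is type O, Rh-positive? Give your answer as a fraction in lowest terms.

Yara's father's ABO genotype from AO × AA: 1/2 AA, 1/2 AO.
Crossing each possibility with the mother AO and summing P(type O): 1/2·0 + 1/2·1/4 = 1/8.
Similarly for Rh via the father's Rh distribution: P(Rh+) = 1.
Independent loci: 1/8 × 1 = 1/8.

1/8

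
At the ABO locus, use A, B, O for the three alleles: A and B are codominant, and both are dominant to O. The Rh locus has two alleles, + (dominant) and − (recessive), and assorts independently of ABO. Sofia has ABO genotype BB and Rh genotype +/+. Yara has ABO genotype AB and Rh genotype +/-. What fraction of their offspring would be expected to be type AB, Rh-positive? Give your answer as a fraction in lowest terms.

1/2

ABO cross BB × AB → offspring phenotypes: 1/2 B, 1/2 AB.
Rh cross +/+ × +/- → 1 Rh+.
Independent loci: P(type AB, Rh-positive) = 1/2 × 1 = 1/2.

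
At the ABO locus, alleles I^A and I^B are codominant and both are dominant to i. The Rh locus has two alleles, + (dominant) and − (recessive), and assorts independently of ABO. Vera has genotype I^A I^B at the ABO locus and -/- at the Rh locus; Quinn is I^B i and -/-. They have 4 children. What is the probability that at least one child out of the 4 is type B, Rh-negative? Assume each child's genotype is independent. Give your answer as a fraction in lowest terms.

ABO cross I^A I^B × I^B i → 1/4 A, 1/2 B, 1/4 AB.
Rh cross -/- × -/- → 1 Rh-; so P(type B, Rh-negative) = 1/2 × 1 = 1/2 per child.
P(none) = (1/2)^4 = 1/16; P(at least one) = 1 − 1/16 = 15/16.

15/16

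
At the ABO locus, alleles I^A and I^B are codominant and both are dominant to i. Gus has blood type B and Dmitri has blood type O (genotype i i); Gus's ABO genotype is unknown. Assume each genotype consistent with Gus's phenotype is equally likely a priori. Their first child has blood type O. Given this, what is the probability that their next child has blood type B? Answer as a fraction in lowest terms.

1/2

Possible genotypes: Gus ∈ {I^B I^B, I^B i}; Dmitri ∈ {i i}.
Weight each parental genotype pair by prior × P(type-O child):
  I^B i × i i: posterior weight 1; P(next child type B) = 1/2.
Weighted sum = 1/2.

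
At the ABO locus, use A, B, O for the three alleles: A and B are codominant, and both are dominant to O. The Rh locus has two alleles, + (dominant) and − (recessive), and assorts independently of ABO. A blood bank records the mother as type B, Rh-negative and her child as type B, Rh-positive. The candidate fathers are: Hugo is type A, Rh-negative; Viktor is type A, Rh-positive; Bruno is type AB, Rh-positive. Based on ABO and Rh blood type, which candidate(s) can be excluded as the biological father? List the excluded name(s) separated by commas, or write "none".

A candidate is excluded only if no genotype consistent with his phenotype could produce a type B, Rh-positive child with a type B, Rh-negative mother.
Hugo (type A, Rh-): no genotype consistent with that phenotype can produce a type-B Rh+ child with a type-B mother.

Hugo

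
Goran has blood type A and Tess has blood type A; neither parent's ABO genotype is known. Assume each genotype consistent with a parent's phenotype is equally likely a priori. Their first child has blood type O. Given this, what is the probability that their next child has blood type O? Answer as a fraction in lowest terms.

1/4

Possible genotypes: Goran ∈ {I^A I^A, I^A i}; Tess ∈ {I^A I^A, I^A i}.
Weight each parental genotype pair by prior × P(type-O child):
  I^A i × I^A i: posterior weight 1; P(next child type O) = 1/4.
Weighted sum = 1/4.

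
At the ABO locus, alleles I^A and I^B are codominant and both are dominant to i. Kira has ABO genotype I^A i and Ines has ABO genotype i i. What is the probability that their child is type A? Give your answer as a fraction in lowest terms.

ABO cross I^A i × i i → offspring phenotypes: 1/2 O, 1/2 A.
So P(type A) = 1/2.

1/2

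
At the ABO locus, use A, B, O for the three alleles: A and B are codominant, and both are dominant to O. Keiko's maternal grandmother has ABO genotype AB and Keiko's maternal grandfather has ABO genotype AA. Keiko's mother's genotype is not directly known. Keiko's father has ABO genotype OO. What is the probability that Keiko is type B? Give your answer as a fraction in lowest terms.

Keiko's mother's ABO genotype from AB × AA: 1/2 AA, 1/2 AB.
Crossing each possibility with the father OO and summing P(type B): 1/2·0 + 1/2·1/2 = 1/4.

1/4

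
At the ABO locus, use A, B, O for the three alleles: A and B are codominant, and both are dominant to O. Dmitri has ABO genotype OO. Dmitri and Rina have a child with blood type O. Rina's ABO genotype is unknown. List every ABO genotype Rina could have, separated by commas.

AO, BO, OO

For each candidate genotype of Rina, check whether crossing it with OO can produce every observed child phenotype.
  AA → possible child types {A} ✗
  AB → possible child types {A, B} ✗
  AO → possible child types {O, A} ✓
  BB → possible child types {B} ✗
  BO → possible child types {O, B} ✓
  OO → possible child types {O} ✓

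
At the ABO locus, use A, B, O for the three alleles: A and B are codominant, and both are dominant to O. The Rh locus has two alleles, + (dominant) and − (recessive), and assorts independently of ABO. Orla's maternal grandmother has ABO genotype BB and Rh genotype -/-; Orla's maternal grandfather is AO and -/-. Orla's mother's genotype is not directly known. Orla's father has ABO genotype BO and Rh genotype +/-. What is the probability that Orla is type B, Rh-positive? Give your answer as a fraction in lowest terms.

Orla's mother's ABO genotype from BB × AO: 1/2 AB, 1/2 BO.
Crossing each possibility with the father BO and summing P(type B): 1/2·1/2 + 1/2·3/4 = 5/8.
Similarly for Rh via the mother's Rh distribution: P(Rh+) = 1/2.
Independent loci: 5/8 × 1/2 = 5/16.

5/16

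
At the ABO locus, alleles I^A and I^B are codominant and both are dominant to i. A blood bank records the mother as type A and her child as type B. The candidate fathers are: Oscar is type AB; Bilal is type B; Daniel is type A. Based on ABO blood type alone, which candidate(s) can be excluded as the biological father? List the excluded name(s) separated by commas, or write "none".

A candidate is excluded only if no genotype consistent with his phenotype could produce a type B child with a type A mother.
Daniel (type A): no genotype consistent with that phenotype can produce a type-B child with a type-A mother.

Daniel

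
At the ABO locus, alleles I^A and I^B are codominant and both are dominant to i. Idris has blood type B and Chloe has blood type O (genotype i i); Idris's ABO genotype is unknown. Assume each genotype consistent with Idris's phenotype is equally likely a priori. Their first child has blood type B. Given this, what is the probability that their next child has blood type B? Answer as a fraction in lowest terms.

Possible genotypes: Idris ∈ {I^B I^B, I^B i}; Chloe ∈ {i i}.
Weight each parental genotype pair by prior × P(type-B child):
  I^B I^B × i i: posterior weight 2/3; P(next child type B) = 1.
  I^B i × i i: posterior weight 1/3; P(next child type B) = 1/2.
Weighted sum = 5/6.

5/6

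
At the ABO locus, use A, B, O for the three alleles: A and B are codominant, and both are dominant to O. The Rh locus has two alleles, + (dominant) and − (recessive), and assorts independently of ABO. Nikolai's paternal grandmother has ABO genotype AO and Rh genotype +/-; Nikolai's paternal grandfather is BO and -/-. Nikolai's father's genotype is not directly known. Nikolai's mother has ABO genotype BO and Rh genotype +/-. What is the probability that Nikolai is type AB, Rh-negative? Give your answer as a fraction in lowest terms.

Nikolai's father's ABO genotype from AO × BO: 1/4 AB, 1/4 AO, 1/4 BO, 1/4 OO.
Crossing each possibility with the mother BO and summing P(type AB): 1/4·1/4 + 1/4·1/4 + 1/4·0 + 1/4·0 = 1/8.
Similarly for Rh via the father's Rh distribution: P(Rh-) = 3/8.
Independent loci: 1/8 × 3/8 = 3/64.

3/64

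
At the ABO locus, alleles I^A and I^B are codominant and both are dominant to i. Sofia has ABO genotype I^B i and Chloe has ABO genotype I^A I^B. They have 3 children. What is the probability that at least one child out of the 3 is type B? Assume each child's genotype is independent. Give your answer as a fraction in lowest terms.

ABO cross I^B i × I^A I^B → 1/4 A, 1/2 B, 1/4 AB.
So P(type B) = 1/2 per child.
P(none) = (1/2)^3 = 1/8; P(at least one) = 1 − 1/8 = 7/8.

7/8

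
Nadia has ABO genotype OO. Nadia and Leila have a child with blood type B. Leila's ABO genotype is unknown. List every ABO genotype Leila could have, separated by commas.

AB, BB, BO

For each candidate genotype of Leila, check whether crossing it with OO can produce every observed child phenotype.
  AA → possible child types {A} ✗
  AB → possible child types {A, B} ✓
  AO → possible child types {O, A} ✗
  BB → possible child types {B} ✓
  BO → possible child types {O, B} ✓
  OO → possible child types {O} ✗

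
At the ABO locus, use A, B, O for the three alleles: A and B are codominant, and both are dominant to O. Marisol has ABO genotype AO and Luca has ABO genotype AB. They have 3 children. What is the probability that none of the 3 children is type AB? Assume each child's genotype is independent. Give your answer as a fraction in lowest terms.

27/64

ABO cross AO × AB → 1/2 A, 1/4 B, 1/4 AB.
So P(type AB) = 1/4 per child.
P(not type AB) = 3/4 for one child; (3/4)^3 = 27/64.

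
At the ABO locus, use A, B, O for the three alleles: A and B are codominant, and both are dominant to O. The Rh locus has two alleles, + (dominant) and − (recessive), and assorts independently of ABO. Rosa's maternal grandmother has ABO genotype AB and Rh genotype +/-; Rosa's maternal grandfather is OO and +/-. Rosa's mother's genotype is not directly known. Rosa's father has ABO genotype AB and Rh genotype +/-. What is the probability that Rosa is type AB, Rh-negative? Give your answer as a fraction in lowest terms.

1/16

Rosa's mother's ABO genotype from AB × OO: 1/2 AO, 1/2 BO.
Crossing each possibility with the father AB and summing P(type AB): 1/2·1/4 + 1/2·1/4 = 1/4.
Similarly for Rh via the mother's Rh distribution: P(Rh-) = 1/4.
Independent loci: 1/4 × 1/4 = 1/16.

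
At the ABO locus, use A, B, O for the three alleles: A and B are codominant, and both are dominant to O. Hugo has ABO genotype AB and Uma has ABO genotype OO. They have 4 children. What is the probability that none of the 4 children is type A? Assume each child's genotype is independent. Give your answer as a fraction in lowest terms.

ABO cross AB × OO → 1/2 A, 1/2 B.
So P(type A) = 1/2 per child.
P(not type A) = 1/2 for one child; (1/2)^4 = 1/16.

1/16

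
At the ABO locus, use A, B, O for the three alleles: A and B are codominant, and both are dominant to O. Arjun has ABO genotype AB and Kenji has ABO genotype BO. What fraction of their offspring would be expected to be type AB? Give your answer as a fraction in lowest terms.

1/4

ABO cross AB × BO → offspring phenotypes: 1/4 A, 1/2 B, 1/4 AB.
So P(type AB) = 1/4.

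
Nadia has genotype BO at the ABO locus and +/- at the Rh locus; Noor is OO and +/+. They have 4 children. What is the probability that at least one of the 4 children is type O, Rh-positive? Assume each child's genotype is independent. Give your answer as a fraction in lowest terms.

15/16

ABO cross BO × OO → 1/2 O, 1/2 B.
Rh cross +/- × +/+ → 1 Rh+; so P(type O, Rh-positive) = 1/2 × 1 = 1/2 per child.
P(none) = (1/2)^4 = 1/16; P(at least one) = 1 − 1/16 = 15/16.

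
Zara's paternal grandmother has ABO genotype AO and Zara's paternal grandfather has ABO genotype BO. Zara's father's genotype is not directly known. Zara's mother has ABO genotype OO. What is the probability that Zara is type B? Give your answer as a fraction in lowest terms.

Zara's father's ABO genotype from AO × BO: 1/4 AB, 1/4 AO, 1/4 BO, 1/4 OO.
Crossing each possibility with the mother OO and summing P(type B): 1/4·1/2 + 1/4·0 + 1/4·1/2 + 1/4·0 = 1/4.

1/4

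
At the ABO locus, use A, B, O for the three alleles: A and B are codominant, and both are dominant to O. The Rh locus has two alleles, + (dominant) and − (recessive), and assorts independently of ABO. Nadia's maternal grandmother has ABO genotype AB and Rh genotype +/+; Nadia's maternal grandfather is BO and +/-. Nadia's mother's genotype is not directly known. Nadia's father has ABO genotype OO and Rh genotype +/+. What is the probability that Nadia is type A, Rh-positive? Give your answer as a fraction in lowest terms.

Nadia's mother's ABO genotype from AB × BO: 1/4 AB, 1/4 AO, 1/4 BB, 1/4 BO.
Crossing each possibility with the father OO and summing P(type A): 1/4·1/2 + 1/4·1/2 + 1/4·0 + 1/4·0 = 1/4.
Similarly for Rh via the mother's Rh distribution: P(Rh+) = 1.
Independent loci: 1/4 × 1 = 1/4.

1/4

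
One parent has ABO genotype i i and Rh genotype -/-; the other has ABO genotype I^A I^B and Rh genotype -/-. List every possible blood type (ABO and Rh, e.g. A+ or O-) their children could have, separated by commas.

A-, B-

Gametes from i i × I^A I^B give offspring ABO genotypes I^A i, I^B i, i.e. phenotypes A, B.
Rh cross -/- × -/- → phenotypes Rh-.
Combining independently: A-, B-.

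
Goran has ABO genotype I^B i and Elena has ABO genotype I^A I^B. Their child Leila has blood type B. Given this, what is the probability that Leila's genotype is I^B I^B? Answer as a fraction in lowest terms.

Cross I^B i × I^A I^B → 1/4 I^A I^B, 1/4 I^A i, 1/4 I^B I^B, 1/4 I^B i.
Type-B genotypes among offspring: I^B I^B (1/4), I^B i (1/4); total 1/2.
P(I^B I^B | type B) = (1/4) / (1/2) = 1/2.

1/2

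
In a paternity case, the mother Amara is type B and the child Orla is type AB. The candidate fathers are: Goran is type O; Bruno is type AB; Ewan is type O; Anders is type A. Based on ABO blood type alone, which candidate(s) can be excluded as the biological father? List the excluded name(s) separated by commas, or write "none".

A candidate is excluded only if no genotype consistent with his phenotype could produce a type AB child with a type B mother.
Goran (type O): no genotype consistent with that phenotype can produce a type-AB child with a type-B mother.
Ewan (type O): no genotype consistent with that phenotype can produce a type-AB child with a type-B mother.

Goran, Ewan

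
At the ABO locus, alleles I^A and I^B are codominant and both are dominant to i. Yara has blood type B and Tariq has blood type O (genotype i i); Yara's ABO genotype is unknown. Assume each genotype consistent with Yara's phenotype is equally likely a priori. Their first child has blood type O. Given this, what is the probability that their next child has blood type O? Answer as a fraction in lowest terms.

1/2

Possible genotypes: Yara ∈ {I^B I^B, I^B i}; Tariq ∈ {i i}.
Weight each parental genotype pair by prior × P(type-O child):
  I^B i × i i: posterior weight 1; P(next child type O) = 1/2.
Weighted sum = 1/2.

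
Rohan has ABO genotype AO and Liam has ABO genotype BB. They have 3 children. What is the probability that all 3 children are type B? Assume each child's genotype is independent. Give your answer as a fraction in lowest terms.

1/8

ABO cross AO × BB → 1/2 B, 1/2 AB.
So P(type B) = 1/2 per child.
All 3 independent: (1/2)^3 = 1/8.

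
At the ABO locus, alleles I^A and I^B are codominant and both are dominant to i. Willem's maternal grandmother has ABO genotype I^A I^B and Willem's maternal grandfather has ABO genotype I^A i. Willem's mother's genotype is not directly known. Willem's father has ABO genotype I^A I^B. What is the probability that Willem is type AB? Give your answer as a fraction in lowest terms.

Willem's mother's ABO genotype from I^A I^B × I^A i: 1/4 I^A I^A, 1/4 I^A I^B, 1/4 I^A i, 1/4 I^B i.
Crossing each possibility with the father I^A I^B and summing P(type AB): 1/4·1/2 + 1/4·1/2 + 1/4·1/4 + 1/4·1/4 = 3/8.

3/8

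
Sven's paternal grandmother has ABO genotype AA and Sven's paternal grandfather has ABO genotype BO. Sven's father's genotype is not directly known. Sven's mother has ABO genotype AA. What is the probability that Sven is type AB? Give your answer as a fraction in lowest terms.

1/4

Sven's father's ABO genotype from AA × BO: 1/2 AB, 1/2 AO.
Crossing each possibility with the mother AA and summing P(type AB): 1/2·1/2 + 1/2·0 = 1/4.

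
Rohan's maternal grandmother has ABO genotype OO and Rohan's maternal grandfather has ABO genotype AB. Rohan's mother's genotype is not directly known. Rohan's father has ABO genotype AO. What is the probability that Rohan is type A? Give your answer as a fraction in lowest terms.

1/2

Rohan's mother's ABO genotype from OO × AB: 1/2 AO, 1/2 BO.
Crossing each possibility with the father AO and summing P(type A): 1/2·3/4 + 1/2·1/4 = 1/2.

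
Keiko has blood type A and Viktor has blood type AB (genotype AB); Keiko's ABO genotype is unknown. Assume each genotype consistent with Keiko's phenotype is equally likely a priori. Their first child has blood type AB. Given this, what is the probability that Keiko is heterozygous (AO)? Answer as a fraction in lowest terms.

1/3

Possible genotypes: Keiko ∈ {AA, AO}; Viktor ∈ {AB}.
Weight each parental genotype pair by prior × P(type-AB child):
  AA × AB: posterior weight 2/3.
  AO × AB: posterior weight 1/3.
Sum the posterior weight over pairs where Keiko is AO: 1/3.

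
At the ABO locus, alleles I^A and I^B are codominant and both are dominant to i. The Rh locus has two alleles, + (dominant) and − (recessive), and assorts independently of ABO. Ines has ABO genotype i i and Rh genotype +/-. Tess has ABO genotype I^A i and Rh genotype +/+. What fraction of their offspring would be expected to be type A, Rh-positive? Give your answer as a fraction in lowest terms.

ABO cross i i × I^A i → offspring phenotypes: 1/2 O, 1/2 A.
Rh cross +/- × +/+ → 1 Rh+.
Independent loci: P(type A, Rh-positive) = 1/2 × 1 = 1/2.

1/2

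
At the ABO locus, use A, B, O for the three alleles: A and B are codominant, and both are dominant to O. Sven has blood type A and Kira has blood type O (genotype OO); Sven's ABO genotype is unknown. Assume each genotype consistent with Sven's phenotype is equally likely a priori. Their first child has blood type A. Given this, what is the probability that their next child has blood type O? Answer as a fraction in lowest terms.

Possible genotypes: Sven ∈ {AA, AO}; Kira ∈ {OO}.
Weight each parental genotype pair by prior × P(type-A child):
  AA × OO: posterior weight 2/3; P(next child type O) = 0.
  AO × OO: posterior weight 1/3; P(next child type O) = 1/2.
Weighted sum = 1/6.

1/6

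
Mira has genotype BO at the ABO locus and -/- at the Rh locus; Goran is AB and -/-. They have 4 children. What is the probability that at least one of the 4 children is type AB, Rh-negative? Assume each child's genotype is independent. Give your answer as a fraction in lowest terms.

175/256

ABO cross BO × AB → 1/4 A, 1/2 B, 1/4 AB.
Rh cross -/- × -/- → 1 Rh-; so P(type AB, Rh-negative) = 1/4 × 1 = 1/4 per child.
P(none) = (3/4)^4 = 81/256; P(at least one) = 1 − 81/256 = 175/256.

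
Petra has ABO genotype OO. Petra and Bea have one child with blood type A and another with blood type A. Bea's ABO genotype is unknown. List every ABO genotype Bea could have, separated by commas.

AA, AB, AO

For each candidate genotype of Bea, check whether crossing it with OO can produce every observed child phenotype.
  AA → possible child types {A} ✓
  AB → possible child types {A, B} ✓
  AO → possible child types {O, A} ✓
  BB → possible child types {B} ✗
  BO → possible child types {O, B} ✗
  OO → possible child types {O} ✗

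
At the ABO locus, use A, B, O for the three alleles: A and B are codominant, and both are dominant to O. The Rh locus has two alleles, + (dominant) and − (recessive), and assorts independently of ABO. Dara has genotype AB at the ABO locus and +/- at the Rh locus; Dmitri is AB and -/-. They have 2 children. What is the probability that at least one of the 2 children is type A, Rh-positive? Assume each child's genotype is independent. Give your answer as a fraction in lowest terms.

15/64

ABO cross AB × AB → 1/4 A, 1/4 B, 1/2 AB.
Rh cross +/- × -/- → 1/2 Rh+, 1/2 Rh-; so P(type A, Rh-positive) = 1/4 × 1/2 = 1/8 per child.
P(none) = (7/8)^2 = 49/64; P(at least one) = 1 − 49/64 = 15/64.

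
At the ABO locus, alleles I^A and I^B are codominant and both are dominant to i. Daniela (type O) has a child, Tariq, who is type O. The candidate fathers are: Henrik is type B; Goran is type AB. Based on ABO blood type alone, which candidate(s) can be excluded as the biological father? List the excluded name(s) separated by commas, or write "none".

A candidate is excluded only if no genotype consistent with his phenotype could produce a type O child with a type O mother.
Goran (type AB): no genotype consistent with that phenotype can produce a type-O child with a type-O mother.

Goran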